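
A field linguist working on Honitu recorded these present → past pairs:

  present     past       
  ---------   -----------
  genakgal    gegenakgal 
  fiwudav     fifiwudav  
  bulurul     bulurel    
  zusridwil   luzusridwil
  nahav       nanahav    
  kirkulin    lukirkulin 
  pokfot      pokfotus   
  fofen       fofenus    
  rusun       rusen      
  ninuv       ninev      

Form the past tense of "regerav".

"regerav" has last vowel 'a'. The stems whose last vowel is 'a' (genakgal → gegenakgal, fiwudav → fifiwudav, nahav → nanahav) repeat the first consonant+vowel as a prefix.
The other patterns: stems whose last vowel is 'i' add the prefix lu-; stems whose last vowel is 'u' change the last vowel to 'e'; stems whose last vowel is 'e' or 'o' add -us.
So regerav → reregerav.

reregerav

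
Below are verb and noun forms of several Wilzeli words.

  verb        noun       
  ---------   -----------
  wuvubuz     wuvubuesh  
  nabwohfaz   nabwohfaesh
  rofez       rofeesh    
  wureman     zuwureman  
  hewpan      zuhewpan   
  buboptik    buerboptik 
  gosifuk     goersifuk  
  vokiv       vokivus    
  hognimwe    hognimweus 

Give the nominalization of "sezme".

sezmeus

nabwohfaz and wureman both have last vowel 'a' yet inflect differently (nabwohfaesh, zuwureman), so the last vowel is not what conditions the rule; the final letter is.
"sezme" ends in -e. The one such stem in the data (hognimwe → hognimweus) adds -us, so the same rule applies.
So sezme → sezmeus.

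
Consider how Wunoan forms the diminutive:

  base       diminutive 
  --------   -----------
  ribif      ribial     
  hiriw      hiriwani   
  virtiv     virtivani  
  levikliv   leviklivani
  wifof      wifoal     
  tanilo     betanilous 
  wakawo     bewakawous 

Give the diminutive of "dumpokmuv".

dumpokmuvani

wifof and tanilo both have last vowel 'o' yet inflect differently (wifoal, betanilous), so the last vowel is not what conditions the rule; the final letter is.
"dumpokmuv" ends in -v. The stems ending in -v (levikliv → leviklivani, virtiv → virtivani) add -ani.
So dumpokmuv → dumpokmuvani.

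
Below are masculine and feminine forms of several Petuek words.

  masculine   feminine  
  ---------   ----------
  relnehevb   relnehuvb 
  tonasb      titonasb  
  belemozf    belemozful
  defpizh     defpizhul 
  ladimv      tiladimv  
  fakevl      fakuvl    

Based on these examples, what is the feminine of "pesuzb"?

relnehevb and tonasb both end in -b yet inflect differently (relnehuvb, titonasb), so the final letter is not what conditions the rule; the second-to-last letter is.
"pesuzb" has second-to-last letter 'z'. The stems whose second-to-last letter is 'z' (defpizh → defpizhul, belemozf → belemozful) add -ul.
So pesuzb → pesuzbul.

pesuzbul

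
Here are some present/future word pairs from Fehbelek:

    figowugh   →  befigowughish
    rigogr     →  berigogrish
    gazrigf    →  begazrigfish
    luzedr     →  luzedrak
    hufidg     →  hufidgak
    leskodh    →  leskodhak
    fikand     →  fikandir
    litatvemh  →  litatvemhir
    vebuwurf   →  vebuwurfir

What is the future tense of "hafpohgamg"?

hafpohgamgir

rigogr and luzedr both end in -r yet inflect differently (berigogrish, luzedrak), so the final letter is not what conditions the rule; the second-to-last letter is.
"hafpohgamg" has second-to-last letter 'm'. The one such stem in the data (litatvemh → litatvemhir) adds -ir, so the same rule applies.
The other patterns: stems whose second-to-last letter is 'g' add be- … -ish around the stem; stems whose second-to-last letter is 'd' add -ak.
So hafpohgamg → hafpohgamgir.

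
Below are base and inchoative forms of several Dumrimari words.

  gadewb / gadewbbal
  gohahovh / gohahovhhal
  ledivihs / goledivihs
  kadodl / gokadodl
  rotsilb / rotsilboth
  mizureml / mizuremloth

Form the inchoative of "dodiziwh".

dodiziwhhal

gadewb and rotsilb both end in -b yet inflect differently (gadewbbal, rotsilboth), so the final letter is not what conditions the rule; the second-to-last letter is.
"dodiziwh" has second-to-last letter 'w'. The one such stem in the data (gadewb → gadewbbal) doubles the final consonant and adds -al (as does gohahovh), so the same rule applies.
The other patterns: stems whose second-to-last letter is 'd' or 'h' add the prefix go-; stems whose second-to-last letter is 'l' or 'm' add -oth.
So dodiziwh → dodiziwhhal.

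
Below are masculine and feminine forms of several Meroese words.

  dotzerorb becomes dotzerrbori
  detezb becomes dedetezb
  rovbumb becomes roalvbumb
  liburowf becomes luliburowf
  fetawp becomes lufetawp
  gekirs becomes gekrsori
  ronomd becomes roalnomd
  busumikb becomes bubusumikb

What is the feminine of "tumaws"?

rovbumb and dotzerorb both end in -b yet inflect differently (roalvbumb, dotzerrbori), so the final letter is not what conditions the rule; the second-to-last letter is.
"tumaws" has second-to-last letter 'w'. The stems whose second-to-last letter is 'w' (liburowf → luliburowf, fetawp → lufetawp) add the prefix lu-.
So tumaws → lutumaws.

lutumaws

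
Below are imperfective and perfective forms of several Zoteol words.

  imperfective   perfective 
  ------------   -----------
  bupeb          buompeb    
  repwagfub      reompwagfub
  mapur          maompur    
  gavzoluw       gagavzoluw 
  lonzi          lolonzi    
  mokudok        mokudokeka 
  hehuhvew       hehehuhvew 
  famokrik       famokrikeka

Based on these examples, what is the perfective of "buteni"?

bubuteni

bupeb and hehuhvew both have last vowel 'e' yet inflect differently (buompeb, hehehuhvew), so the last vowel is not what conditions the rule; the final letter is.
"buteni" ends in -i. The one such stem in the data (lonzi → lolonzi) repeats the first consonant+vowel as a prefix (as do hehuhvew, gavzoluw), so the same rule applies.
The other patterns: stems ending in -k add -eka; stems ending in -b or -r insert -om- after the first vowel.
So buteni → bubuteni.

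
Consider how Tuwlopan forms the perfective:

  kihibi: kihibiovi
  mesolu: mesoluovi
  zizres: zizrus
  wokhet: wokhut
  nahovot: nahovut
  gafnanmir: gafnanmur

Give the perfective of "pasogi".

pasogiovi

kihibi and gafnanmir both have last vowel 'i' yet inflect differently (kihibiovi, gafnanmur), so the last vowel is not what conditions the rule; whether the stem ends in a vowel or a consonant is.
"pasogi" ends in a vowel. The stems ending in a vowel (kihibi → kihibiovi, mesolu → mesoluovi) add -ovi.
The other pattern: stems ending in a consonant change the last vowel to 'u'.
So pasogi → pasogiovi.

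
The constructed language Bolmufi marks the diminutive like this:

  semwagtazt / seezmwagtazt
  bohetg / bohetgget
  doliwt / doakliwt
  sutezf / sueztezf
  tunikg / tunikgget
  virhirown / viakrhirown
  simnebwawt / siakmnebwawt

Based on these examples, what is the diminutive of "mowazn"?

"mowazn" has second-to-last letter 'z'. The stems whose second-to-last letter is 'z' (sutezf → sueztezf, semwagtazt → seezmwagtazt) insert -ez- after the first vowel.
The other patterns: stems whose second-to-last letter is 'w' insert -ak- after the first vowel; stems whose second-to-last letter is 'k' or 't' double the final consonant and add -et.
So mowazn → moezwazn.

moezwazn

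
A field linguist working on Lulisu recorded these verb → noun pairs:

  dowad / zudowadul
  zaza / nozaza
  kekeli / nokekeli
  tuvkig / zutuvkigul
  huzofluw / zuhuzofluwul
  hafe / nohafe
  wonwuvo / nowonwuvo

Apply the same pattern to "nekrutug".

zaza and dowad both have last vowel 'a' yet inflect differently (nozaza, zudowadul), so the last vowel is not what conditions the rule; whether the stem ends in a vowel or a consonant is.
"nekrutug" ends in a consonant. The stems ending in a consonant (dowad → zudowadul, tuvkig → zutuvkigul, huzofluw → zuhuzofluwul) add zu- … -ul around the stem.
So nekrutug → zunekrutugul.

zunekrutugul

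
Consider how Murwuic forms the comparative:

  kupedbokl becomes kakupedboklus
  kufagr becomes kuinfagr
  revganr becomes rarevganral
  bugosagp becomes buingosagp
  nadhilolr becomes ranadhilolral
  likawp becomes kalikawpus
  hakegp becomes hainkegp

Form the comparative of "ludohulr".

raludohulral

"ludohulr" has second-to-last letter 'l'. The one such stem in the data (nadhilolr → ranadhilolral) adds ra- … -al around the stem, so the same rule applies.
The other patterns: stems whose second-to-last letter is 'g' insert -in- after the first vowel; stems whose second-to-last letter is 'k' or 'w' add ka- … -us around the stem.
So ludohulr → raludohulral.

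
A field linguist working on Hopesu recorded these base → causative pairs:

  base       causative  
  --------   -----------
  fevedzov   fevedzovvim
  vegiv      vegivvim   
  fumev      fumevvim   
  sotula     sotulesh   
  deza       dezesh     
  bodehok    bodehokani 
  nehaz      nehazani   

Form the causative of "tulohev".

tulohevvim

"tulohev" ends in -v. The stems ending in -v (fevedzov → fevedzovvim, vegiv → vegivvim, fumev → fumevvim) double the final consonant and add -im.
The other patterns: stems ending in -a drop the final letter and add -esh; stems ending in -k or -z add -ani.
So tulohev → tulohevvim.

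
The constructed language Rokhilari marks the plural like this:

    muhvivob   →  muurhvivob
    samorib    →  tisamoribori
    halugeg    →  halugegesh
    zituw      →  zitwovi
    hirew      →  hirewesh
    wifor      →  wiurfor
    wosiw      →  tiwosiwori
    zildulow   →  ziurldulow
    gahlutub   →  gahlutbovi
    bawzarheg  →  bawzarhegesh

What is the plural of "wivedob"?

"wivedob" has last vowel 'o'. The stems whose last vowel is 'o' (muhvivob → muurhvivob, zildulow → ziurldulow, wifor → wiurfor) insert -ur- after the first vowel.
So wivedob → wiurvedob.

wiurvedob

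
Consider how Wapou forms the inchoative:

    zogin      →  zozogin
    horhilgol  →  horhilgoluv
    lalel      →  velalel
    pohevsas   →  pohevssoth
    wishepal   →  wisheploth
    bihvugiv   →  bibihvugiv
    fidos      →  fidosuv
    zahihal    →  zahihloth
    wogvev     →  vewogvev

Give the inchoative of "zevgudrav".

pohevsas and fidos both end in -s yet inflect differently (pohevssoth, fidosuv), so the final letter is not what conditions the rule; the last vowel is.
"zevgudrav" has last vowel 'a'. The stems whose last vowel is 'a' (wishepal → wisheploth, zahihal → zahihloth, pohevsas → pohevssoth) delete the last vowel and add -oth.
The other patterns: stems whose last vowel is 'i' repeat the first consonant+vowel as a prefix; stems whose last vowel is 'o' add -uv; stems whose last vowel is 'e' add the prefix ve-.
So zevgudrav → zevgudrvoth.

zevgudrvoth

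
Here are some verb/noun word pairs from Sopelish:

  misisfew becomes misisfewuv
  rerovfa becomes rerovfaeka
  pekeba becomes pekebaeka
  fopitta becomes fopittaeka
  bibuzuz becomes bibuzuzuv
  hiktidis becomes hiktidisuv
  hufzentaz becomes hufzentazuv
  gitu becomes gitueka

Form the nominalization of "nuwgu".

nuwgueka

pekeba and hufzentaz both have last vowel 'a' yet inflect differently (pekebaeka, hufzentazuv), so the last vowel is not what conditions the rule; whether the stem ends in a vowel or a consonant is.
"nuwgu" ends in a vowel. The stems ending in a vowel (pekeba → pekebaeka, fopitta → fopittaeka, rerovfa → rerovfaeka) add -eka.
The other pattern: stems ending in a consonant add -uv.
So nuwgu → nuwgueka.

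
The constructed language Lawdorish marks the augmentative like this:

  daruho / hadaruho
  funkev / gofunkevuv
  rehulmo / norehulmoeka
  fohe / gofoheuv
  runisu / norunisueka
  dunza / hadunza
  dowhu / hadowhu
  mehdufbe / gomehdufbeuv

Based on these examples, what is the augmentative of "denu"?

runisu and dowhu both end in -u yet inflect differently (norunisueka, hadowhu), so the final letter is not what conditions the rule; the first letter is.
"denu" begins with d-. The stems beginning with d- (dowhu → hadowhu, daruho → hadaruho, dunza → hadunza) add the prefix ha-.
The other patterns: stems beginning with r- add no- … -eka around the stem; stems beginning with f- or m- add go- … -uv around the stem.
So denu → hadenu.

hadenu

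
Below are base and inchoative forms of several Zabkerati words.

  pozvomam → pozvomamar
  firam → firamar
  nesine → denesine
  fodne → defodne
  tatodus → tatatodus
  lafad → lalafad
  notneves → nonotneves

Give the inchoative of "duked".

pozvomam and lafad both have last vowel 'a' yet inflect differently (pozvomamar, lalafad), so the last vowel is not what conditions the rule; the final letter is.
"duked" ends in -d. The one such stem in the data (lafad → lalafad) repeats the first consonant+vowel as a prefix (as do tatodus, notneves), so the same rule applies.
The other patterns: stems ending in -m add -ar; stems ending in -e add the prefix de-.
So duked → duduked.

duduked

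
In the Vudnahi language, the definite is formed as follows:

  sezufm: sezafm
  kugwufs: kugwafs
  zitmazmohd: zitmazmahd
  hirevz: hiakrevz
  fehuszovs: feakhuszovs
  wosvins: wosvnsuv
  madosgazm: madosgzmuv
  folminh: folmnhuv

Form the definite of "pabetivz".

paakbetivz

kugwufs and fehuszovs both end in -s yet inflect differently (kugwafs, feakhuszovs), so the final letter is not what conditions the rule; the second-to-last letter is.
"pabetivz" has second-to-last letter 'v'. The stems whose second-to-last letter is 'v' (hirevz → hiakrevz, fehuszovs → feakhuszovs) insert -ak- after the first vowel.
The other patterns: stems whose second-to-last letter is 'f' or 'h' change the last vowel to 'a'; stems whose second-to-last letter is 'n' or 'z' delete the last vowel and add -uv.
So pabetivz → paakbetivz.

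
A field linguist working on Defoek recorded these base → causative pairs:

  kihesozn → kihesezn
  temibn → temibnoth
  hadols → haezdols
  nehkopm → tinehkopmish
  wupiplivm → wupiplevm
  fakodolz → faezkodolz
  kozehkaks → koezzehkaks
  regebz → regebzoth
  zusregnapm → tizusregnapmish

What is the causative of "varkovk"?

varkevk

fakodolz and regebz both end in -z yet inflect differently (faezkodolz, regebzoth), so the final letter is not what conditions the rule; the second-to-last letter is.
"varkovk" has second-to-last letter 'v'. The one such stem in the data (wupiplivm → wupiplevm) changes the last vowel to 'e' (as does kihesozn), so the same rule applies.
So varkovk → varkevk.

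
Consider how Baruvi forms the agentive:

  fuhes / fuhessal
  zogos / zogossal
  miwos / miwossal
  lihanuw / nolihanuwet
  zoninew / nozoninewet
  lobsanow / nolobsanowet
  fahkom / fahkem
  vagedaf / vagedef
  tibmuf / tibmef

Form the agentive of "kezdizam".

kezdizem

fuhes and zoninew both have last vowel 'e' yet inflect differently (fuhessal, nozoninewet), so the last vowel is not what conditions the rule; the final letter is.
"kezdizam" ends in -m. The one such stem in the data (fahkom → fahkem) changes the last vowel to 'e' (as do vagedaf, tibmuf), so the same rule applies.
The other patterns: stems ending in -s double the final consonant and add -al; stems ending in -w add no- … -et around the stem.
So kezdizam → kezdizem.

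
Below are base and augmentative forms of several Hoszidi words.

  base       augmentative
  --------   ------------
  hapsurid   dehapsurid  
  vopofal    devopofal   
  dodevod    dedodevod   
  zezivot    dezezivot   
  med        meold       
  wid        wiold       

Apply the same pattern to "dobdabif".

"dobdabif" has 3 vowels. The stems with 3 vowels (hapsurid → dehapsurid, vopofal → devopofal, dodevod → dedodevod) add the prefix de-.
So dobdabif → dedobdabif.

dedobdabif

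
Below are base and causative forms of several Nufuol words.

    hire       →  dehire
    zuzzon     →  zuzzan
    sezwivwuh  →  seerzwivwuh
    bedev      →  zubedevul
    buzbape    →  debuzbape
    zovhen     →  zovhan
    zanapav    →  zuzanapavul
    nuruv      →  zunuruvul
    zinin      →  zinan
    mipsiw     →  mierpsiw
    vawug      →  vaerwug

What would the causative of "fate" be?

bedev and buzbape both have last vowel 'e' yet inflect differently (zubedevul, debuzbape), so the last vowel is not what conditions the rule; the final letter is.
"fate" ends in -e. The stems ending in -e (buzbape → debuzbape, hire → dehire) add the prefix de-.
The other patterns: stems ending in -v add zu- … -ul around the stem; stems ending in -n change the last vowel to 'a'; stems ending in -g, -h or -w insert -er- after the first vowel.
So fate → defate.

defate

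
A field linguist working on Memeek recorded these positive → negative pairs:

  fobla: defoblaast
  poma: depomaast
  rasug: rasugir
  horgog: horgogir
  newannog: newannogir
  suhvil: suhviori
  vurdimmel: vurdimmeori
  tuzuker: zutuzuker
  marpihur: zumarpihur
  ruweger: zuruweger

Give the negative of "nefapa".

denefapaast

"nefapa" ends in -a. The stems ending in -a (fobla → defoblaast, poma → depomaast) add de- … -ast around the stem.
So nefapa → denefapaast.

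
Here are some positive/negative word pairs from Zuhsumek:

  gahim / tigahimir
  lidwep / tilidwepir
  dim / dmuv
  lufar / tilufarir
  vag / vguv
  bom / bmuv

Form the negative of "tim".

tmuv

dim and gahim both end in -m yet inflect differently (dmuv, tigahimir), so the final letter is not what conditions the rule; the number of vowels is.
"tim" has 1 vowel. The stems with 1 vowel (dim → dmuv, bom → bmuv, vag → vguv) delete the last vowel and add -uv.
So tim → tmuv.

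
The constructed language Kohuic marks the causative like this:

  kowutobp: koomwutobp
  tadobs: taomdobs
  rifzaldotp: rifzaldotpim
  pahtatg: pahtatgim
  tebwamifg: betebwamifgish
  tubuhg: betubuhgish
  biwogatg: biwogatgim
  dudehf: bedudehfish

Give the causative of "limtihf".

belimtihfish

"limtihf" has second-to-last letter 'h'. The stems whose second-to-last letter is 'h' (tubuhg → betubuhgish, dudehf → bedudehfish) add be- … -ish around the stem.
So limtihf → belimtihfish.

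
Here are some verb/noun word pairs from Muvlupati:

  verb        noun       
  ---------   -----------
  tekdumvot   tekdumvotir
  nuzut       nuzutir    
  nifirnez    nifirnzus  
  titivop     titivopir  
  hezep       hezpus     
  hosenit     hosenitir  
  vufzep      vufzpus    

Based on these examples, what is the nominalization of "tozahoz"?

"tozahoz" has last vowel 'o'. The stems whose last vowel is 'o' (titivop → titivopir, tekdumvot → tekdumvotir) add -ir.
The other pattern: stems whose last vowel is 'e' delete the last vowel and add -us.
So tozahoz → tozahozir.

tozahozir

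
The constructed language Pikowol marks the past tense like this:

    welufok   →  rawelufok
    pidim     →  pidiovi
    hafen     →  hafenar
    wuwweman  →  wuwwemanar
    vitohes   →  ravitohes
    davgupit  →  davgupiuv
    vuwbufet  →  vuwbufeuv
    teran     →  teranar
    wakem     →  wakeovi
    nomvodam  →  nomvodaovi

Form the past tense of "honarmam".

honarmaovi

"honarmam" ends in -m. The stems ending in -m (wakem → wakeovi, nomvodam → nomvodaovi, pidim → pidiovi) drop the final letter and add -ovi.
The other patterns: stems ending in -t drop the final letter and add -uv; stems ending in -n add -ar; stems ending in -k or -s add the prefix ra-.
So honarmam → honarmaovi.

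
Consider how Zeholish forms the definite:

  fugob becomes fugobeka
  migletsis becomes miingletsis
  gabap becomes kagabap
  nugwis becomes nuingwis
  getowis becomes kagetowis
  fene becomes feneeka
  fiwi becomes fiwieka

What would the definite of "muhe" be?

muinhe

"muhe" begins with m-. The one such stem in the data (migletsis → miingletsis) inserts -in- after the first vowel (as does nugwis), so the same rule applies.
The other patterns: stems beginning with g- add the prefix ka-; stems beginning with f- add -eka.
So muhe → muinhe.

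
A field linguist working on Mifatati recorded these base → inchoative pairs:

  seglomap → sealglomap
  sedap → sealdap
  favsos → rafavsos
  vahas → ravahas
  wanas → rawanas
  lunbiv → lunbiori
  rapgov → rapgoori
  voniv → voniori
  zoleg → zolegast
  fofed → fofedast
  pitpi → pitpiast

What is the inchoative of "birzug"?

birzugast

seglomap and vahas both have last vowel 'a' yet inflect differently (sealglomap, ravahas), so the last vowel is not what conditions the rule; the final letter is.
"birzug" ends in -g. The one such stem in the data (zoleg → zolegast) adds -ast, so the same rule applies.
The other patterns: stems ending in -p insert -al- after the first vowel; stems ending in -s add the prefix ra-; stems ending in -v drop the final letter and add -ori.
So birzug → birzugast.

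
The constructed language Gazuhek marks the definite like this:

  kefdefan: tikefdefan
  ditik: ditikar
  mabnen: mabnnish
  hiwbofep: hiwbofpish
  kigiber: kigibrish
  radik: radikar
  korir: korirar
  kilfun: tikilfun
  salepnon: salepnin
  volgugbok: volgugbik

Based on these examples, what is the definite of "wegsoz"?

korir and kigiber both end in -r yet inflect differently (korirar, kigibrish), so the final letter is not what conditions the rule; the last vowel is.
"wegsoz" has last vowel 'o'. The stems whose last vowel is 'o' (volgugbok → volgugbik, salepnon → salepnin) change the last vowel to 'i'.
So wegsoz → wegsiz.

wegsiz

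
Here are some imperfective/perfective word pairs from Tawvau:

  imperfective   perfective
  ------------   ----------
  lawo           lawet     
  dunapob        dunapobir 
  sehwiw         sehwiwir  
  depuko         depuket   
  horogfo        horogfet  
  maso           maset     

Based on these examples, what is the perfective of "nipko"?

maso and dunapob both have last vowel 'o' yet inflect differently (maset, dunapobir), so the last vowel is not what conditions the rule; the final letter is.
"nipko" ends in -o. The stems ending in -o (maso → maset, horogfo → horogfet, depuko → depuket) drop the final letter and add -et.
So nipko → nipket.

nipket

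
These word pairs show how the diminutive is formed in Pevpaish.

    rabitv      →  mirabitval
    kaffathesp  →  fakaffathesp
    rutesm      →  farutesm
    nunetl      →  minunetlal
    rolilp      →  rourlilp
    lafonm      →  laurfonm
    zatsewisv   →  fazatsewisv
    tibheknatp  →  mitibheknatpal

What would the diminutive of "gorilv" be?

rabitv and zatsewisv both end in -v yet inflect differently (mirabitval, fazatsewisv), so the final letter is not what conditions the rule; the second-to-last letter is.
"gorilv" has second-to-last letter 'l'. The one such stem in the data (rolilp → rourlilp) inserts -ur- after the first vowel (as does lafonm), so the same rule applies.
So gorilv → gourrilv.

gourrilv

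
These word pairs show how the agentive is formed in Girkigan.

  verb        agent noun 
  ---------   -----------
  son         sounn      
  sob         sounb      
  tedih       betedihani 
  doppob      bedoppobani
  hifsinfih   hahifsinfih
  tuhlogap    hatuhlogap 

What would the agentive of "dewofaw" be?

hadewofaw

sob and doppob both end in -b yet inflect differently (sounb, bedoppobani), so the final letter is not what conditions the rule; the number of vowels is.
"dewofaw" has 3 vowels. The stems with 3 vowels (hifsinfih → hahifsinfih, tuhlogap → hatuhlogap) add the prefix ha-.
So dewofaw → hadewofaw.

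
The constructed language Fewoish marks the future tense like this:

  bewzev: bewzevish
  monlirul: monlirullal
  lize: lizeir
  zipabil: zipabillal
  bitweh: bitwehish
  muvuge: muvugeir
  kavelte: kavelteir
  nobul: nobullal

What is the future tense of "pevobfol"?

lize and bewzev both have last vowel 'e' yet inflect differently (lizeir, bewzevish), so the last vowel is not what conditions the rule; the final letter is.
"pevobfol" ends in -l. The stems ending in -l (nobul → nobullal, zipabil → zipabillal, monlirul → monlirullal) double the final consonant and add -al.
The other patterns: stems ending in -e add -ir; stems ending in -h or -v add -ish.
So pevobfol → pevobfollal.

pevobfollal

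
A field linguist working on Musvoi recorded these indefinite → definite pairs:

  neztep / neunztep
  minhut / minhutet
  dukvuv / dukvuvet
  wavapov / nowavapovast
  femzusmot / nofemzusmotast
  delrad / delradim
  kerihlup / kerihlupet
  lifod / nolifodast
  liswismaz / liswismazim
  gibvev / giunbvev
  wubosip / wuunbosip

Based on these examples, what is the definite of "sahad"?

kerihlup and wubosip both end in -p yet inflect differently (kerihlupet, wuunbosip), so the final letter is not what conditions the rule; the last vowel is.
"sahad" has last vowel 'a'. The stems whose last vowel is 'a' (delrad → delradim, liswismaz → liswismazim) add -im.
The other patterns: stems whose last vowel is 'u' add -et; stems whose last vowel is 'e' or 'i' insert -un- after the first vowel; stems whose last vowel is 'o' add no- … -ast around the stem.
So sahad → sahadim.

sahadim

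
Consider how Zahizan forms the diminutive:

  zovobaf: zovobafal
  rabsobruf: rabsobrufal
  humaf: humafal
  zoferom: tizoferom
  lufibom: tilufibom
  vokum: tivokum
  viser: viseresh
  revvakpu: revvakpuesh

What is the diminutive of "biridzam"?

rabsobruf and vokum both have last vowel 'u' yet inflect differently (rabsobrufal, tivokum), so the last vowel is not what conditions the rule; the final letter is.
"biridzam" ends in -m. The stems ending in -m (zoferom → tizoferom, lufibom → tilufibom, vokum → tivokum) add the prefix ti-.
The other patterns: stems ending in -f add -al; stems ending in -r or -u add -esh.
So biridzam → tibiridzam.

tibiridzam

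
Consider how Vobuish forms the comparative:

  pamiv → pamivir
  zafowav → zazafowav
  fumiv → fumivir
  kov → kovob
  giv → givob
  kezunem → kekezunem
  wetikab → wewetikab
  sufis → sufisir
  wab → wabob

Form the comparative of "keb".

"keb" has 1 vowel. The stems with 1 vowel (wab → wabob, giv → givob, kov → kovob) add -ob.
So keb → kebob.

kebob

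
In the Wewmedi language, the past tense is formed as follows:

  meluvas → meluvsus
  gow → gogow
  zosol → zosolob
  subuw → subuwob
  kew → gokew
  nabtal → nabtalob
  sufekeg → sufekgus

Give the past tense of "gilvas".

gilvasob

kew and subuw both end in -w yet inflect differently (gokew, subuwob), so the final letter is not what conditions the rule; the number of vowels is.
"gilvas" has 2 vowels. The stems with 2 vowels (nabtal → nabtalob, zosol → zosolob, subuw → subuwob) add -ob.
The other patterns: stems with 1 vowel add the prefix go-; stems with 3 vowels delete the last vowel and add -us.
So gilvas → gilvasob.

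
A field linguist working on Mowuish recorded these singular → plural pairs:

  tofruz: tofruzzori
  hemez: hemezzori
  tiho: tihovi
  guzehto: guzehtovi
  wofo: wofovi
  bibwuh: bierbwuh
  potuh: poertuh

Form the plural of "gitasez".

tofruz and bibwuh both have last vowel 'u' yet inflect differently (tofruzzori, bierbwuh), so the last vowel is not what conditions the rule; the final letter is.
"gitasez" ends in -z. The stems ending in -z (tofruz → tofruzzori, hemez → hemezzori) double the final consonant and add -ori.
So gitasez → gitasezzori.

gitasezzori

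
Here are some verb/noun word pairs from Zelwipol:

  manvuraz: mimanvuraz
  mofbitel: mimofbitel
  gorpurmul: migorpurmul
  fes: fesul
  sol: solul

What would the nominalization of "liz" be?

mofbitel and sol both end in -l yet inflect differently (mimofbitel, solul), so the final letter is not what conditions the rule; the number of vowels is.
"liz" has 1 vowel. The stems with 1 vowel (fes → fesul, sol → solul) add -ul.
The other pattern: stems with 3 vowels add the prefix mi-.
So liz → lizul.

lizul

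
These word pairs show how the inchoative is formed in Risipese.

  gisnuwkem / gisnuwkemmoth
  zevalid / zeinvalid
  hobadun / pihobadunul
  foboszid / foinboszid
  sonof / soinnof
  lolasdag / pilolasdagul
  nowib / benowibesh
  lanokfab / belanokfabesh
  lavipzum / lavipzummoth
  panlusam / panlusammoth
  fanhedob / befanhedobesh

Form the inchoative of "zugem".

"zugem" ends in -m. The stems ending in -m (lavipzum → lavipzummoth, panlusam → panlusammoth, gisnuwkem → gisnuwkemmoth) double the final consonant and add -oth.
The other patterns: stems ending in -d or -f insert -in- after the first vowel; stems ending in -b add be- … -esh around the stem; stems ending in -g or -n add pi- … -ul around the stem.
So zugem → zugemmoth.

zugemmoth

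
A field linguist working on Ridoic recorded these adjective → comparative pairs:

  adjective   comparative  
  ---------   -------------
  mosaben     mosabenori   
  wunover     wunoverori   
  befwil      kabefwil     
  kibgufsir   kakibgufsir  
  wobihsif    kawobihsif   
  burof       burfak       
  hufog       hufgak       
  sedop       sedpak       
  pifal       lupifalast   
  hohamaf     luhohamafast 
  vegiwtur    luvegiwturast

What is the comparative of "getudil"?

kagetudil

"getudil" has last vowel 'i'. The stems whose last vowel is 'i' (befwil → kabefwil, kibgufsir → kakibgufsir, wobihsif → kawobihsif) add the prefix ka-.
The other patterns: stems whose last vowel is 'e' add -ori; stems whose last vowel is 'o' delete the last vowel and add -ak; stems whose last vowel is 'a' or 'u' add lu- … -ast around the stem.
So getudil → kagetudil.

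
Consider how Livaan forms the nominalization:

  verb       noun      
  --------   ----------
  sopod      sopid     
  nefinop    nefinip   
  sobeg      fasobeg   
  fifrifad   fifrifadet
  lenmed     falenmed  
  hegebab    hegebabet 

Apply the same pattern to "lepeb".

fifrifad and sopod both end in -d yet inflect differently (fifrifadet, sopid), so the final letter is not what conditions the rule; the last vowel is.
"lepeb" has last vowel 'e'. The stems whose last vowel is 'e' (lenmed → falenmed, sobeg → fasobeg) add the prefix fa-.
So lepeb → falepeb.

falepeb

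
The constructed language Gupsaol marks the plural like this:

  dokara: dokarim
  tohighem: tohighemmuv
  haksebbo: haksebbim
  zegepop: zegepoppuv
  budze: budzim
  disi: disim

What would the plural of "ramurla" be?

ramurlim

"ramurla" ends in a vowel. The stems ending in a vowel (dokara → dokarim, haksebbo → haksebbim, disi → disim) drop the final letter and add -im.
So ramurla → ramurlim.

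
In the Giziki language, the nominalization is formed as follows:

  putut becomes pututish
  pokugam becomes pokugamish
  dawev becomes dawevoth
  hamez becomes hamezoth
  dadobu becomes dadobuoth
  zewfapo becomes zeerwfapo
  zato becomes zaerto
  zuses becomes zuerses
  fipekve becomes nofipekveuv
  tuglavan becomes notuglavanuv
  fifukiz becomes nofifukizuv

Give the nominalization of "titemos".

"titemos" begins with t-. The one such stem in the data (tuglavan → notuglavanuv) adds no- … -uv around the stem, so the same rule applies.
So titemos → notitemosuv.

notitemosuv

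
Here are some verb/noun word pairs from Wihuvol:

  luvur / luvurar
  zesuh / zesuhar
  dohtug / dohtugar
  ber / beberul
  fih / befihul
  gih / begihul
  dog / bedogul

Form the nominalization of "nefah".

ber and luvur both end in -r yet inflect differently (beberul, luvurar), so the final letter is not what conditions the rule; the number of vowels is.
"nefah" has 2 vowels. The stems with 2 vowels (luvur → luvurar, zesuh → zesuhar, dohtug → dohtugar) add -ar.
The other pattern: stems with 1 vowel add be- … -ul around the stem.
So nefah → nefahar.

nefahar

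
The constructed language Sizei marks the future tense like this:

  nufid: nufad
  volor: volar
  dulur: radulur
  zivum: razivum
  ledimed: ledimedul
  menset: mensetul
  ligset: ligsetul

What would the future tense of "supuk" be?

"supuk" has last vowel 'u'. The stems whose last vowel is 'u' (dulur → radulur, zivum → razivum) add the prefix ra-.
The other patterns: stems whose last vowel is 'i' or 'o' change the last vowel to 'a'; stems whose last vowel is 'e' add -ul.
So supuk → rasupuk.

rasupuk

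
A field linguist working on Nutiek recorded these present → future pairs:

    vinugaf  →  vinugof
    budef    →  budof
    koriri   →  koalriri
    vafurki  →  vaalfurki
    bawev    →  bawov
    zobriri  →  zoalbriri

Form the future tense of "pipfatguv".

pipfatgov

vafurki and vinugaf both begin with v- yet inflect differently (vaalfurki, vinugof), so the first letter is not what conditions the rule; the final letter is.
"pipfatguv" ends in -v. The one such stem in the data (bawev → bawov) changes the last vowel to 'o' (as do budef, vinugaf), so the same rule applies.
So pipfatguv → pipfatgov.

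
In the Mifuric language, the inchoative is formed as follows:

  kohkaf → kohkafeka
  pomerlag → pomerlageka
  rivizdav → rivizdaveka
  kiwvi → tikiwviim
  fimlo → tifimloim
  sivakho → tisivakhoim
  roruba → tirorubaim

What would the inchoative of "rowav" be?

kohkaf and roruba both have last vowel 'a' yet inflect differently (kohkafeka, tirorubaim), so the last vowel is not what conditions the rule; whether the stem ends in a vowel or a consonant is.
"rowav" ends in a consonant. The stems ending in a consonant (kohkaf → kohkafeka, pomerlag → pomerlageka, rivizdav → rivizdaveka) add -eka.
So rowav → rowaveka.

rowaveka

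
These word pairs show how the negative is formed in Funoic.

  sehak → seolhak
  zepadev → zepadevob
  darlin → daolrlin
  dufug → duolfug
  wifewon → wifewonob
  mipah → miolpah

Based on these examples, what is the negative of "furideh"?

darlin and wifewon both end in -n yet inflect differently (daolrlin, wifewonob), so the final letter is not what conditions the rule; the number of vowels is.
"furideh" has 3 vowels. The stems with 3 vowels (wifewon → wifewonob, zepadev → zepadevob) add -ob.
So furideh → furidehob.

furidehob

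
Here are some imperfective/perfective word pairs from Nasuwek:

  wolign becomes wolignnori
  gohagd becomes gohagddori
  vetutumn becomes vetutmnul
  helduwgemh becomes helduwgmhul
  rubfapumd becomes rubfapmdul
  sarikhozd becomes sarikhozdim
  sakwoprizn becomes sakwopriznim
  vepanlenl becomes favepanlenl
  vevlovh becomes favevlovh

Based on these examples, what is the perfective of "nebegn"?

nebegnnori

wolign and vetutumn both end in -n yet inflect differently (wolignnori, vetutmnul), so the final letter is not what conditions the rule; the second-to-last letter is.
"nebegn" has second-to-last letter 'g'. The stems whose second-to-last letter is 'g' (wolign → wolignnori, gohagd → gohagddori) double the final consonant and add -ori.
So nebegn → nebegnnori.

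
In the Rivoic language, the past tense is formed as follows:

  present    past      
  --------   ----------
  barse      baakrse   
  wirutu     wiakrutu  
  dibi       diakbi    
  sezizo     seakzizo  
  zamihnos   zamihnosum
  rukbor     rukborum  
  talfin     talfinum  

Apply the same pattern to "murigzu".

muakrigzu

sezizo and zamihnos both have last vowel 'o' yet inflect differently (seakzizo, zamihnosum), so the last vowel is not what conditions the rule; whether the stem ends in a vowel or a consonant is.
"murigzu" ends in a vowel. The stems ending in a vowel (barse → baakrse, wirutu → wiakrutu, dibi → diakbi) insert -ak- after the first vowel.
The other pattern: stems ending in a consonant add -um.
So murigzu → muakrigzu.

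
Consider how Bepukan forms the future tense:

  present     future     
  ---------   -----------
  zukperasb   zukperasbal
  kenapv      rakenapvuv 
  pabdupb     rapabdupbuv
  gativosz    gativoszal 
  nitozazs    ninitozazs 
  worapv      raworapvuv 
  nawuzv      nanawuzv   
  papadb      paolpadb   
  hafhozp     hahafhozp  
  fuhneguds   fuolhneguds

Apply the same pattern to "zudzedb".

zuoldzedb

zukperasb and pabdupb both end in -b yet inflect differently (zukperasbal, rapabdupbuv), so the final letter is not what conditions the rule; the second-to-last letter is.
"zudzedb" has second-to-last letter 'd'. The stems whose second-to-last letter is 'd' (papadb → paolpadb, fuhneguds → fuolhneguds) insert -ol- after the first vowel.
The other patterns: stems whose second-to-last letter is 's' add -al; stems whose second-to-last letter is 'z' repeat the first consonant+vowel as a prefix; stems whose second-to-last letter is 'p' add ra- … -uv around the stem.
So zudzedb → zuoldzedb.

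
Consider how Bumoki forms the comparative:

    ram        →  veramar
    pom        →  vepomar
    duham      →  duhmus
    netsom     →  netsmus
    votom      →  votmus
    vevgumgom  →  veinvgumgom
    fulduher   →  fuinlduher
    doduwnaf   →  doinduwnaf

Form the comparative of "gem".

vegemar

ram and duham both end in -m yet inflect differently (veramar, duhmus), so the final letter is not what conditions the rule; the number of vowels is.
"gem" has 1 vowel. The stems with 1 vowel (ram → veramar, pom → vepomar) add ve- … -ar around the stem.
So gem → vegemar.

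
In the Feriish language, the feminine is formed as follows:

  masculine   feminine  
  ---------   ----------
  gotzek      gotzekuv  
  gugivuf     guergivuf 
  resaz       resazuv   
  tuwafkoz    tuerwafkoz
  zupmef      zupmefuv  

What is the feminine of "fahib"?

gugivuf and zupmef both end in -f yet inflect differently (guergivuf, zupmefuv), so the final letter is not what conditions the rule; the number of vowels is.
"fahib" has 2 vowels. The stems with 2 vowels (zupmef → zupmefuv, gotzek → gotzekuv, resaz → resazuv) add -uv.
The other pattern: stems with 3 vowels insert -er- after the first vowel.
So fahib → fahibuv.

fahibuv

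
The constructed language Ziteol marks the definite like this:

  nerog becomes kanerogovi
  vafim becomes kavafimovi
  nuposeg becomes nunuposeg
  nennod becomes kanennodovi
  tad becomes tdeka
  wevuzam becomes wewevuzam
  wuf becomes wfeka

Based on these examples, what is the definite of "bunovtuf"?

tad and nennod both end in -d yet inflect differently (tdeka, kanennodovi), so the final letter is not what conditions the rule; the number of vowels is.
"bunovtuf" has 3 vowels. The stems with 3 vowels (nuposeg → nunuposeg, wevuzam → wewevuzam) repeat the first consonant+vowel as a prefix.
The other patterns: stems with 1 vowel delete the last vowel and add -eka; stems with 2 vowels add ka- … -ovi around the stem.
So bunovtuf → bubunovtuf.

bubunovtuf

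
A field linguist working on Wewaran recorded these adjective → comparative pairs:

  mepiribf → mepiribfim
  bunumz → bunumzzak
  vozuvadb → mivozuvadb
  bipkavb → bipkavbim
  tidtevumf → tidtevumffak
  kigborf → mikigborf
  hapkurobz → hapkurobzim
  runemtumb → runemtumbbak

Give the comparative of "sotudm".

misotudm

"sotudm" has second-to-last letter 'd'. The one such stem in the data (vozuvadb → mivozuvadb) adds the prefix mi-, so the same rule applies.
The other patterns: stems whose second-to-last letter is 'm' double the final consonant and add -ak; stems whose second-to-last letter is 'b' or 'v' add -im.
So sotudm → misotudm.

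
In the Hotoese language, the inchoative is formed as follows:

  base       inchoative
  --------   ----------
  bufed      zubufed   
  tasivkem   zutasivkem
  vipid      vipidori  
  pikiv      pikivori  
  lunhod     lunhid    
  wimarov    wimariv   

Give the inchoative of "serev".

zuserev

bufed and vipid both end in -d yet inflect differently (zubufed, vipidori), so the final letter is not what conditions the rule; the last vowel is.
"serev" has last vowel 'e'. The stems whose last vowel is 'e' (bufed → zubufed, tasivkem → zutasivkem) add the prefix zu-.
So serev → zuserev.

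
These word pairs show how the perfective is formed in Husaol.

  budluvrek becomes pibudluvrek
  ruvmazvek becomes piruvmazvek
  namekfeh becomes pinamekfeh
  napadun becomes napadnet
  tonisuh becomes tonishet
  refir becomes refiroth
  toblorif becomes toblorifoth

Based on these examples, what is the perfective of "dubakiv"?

"dubakiv" has last vowel 'i'. The stems whose last vowel is 'i' (refir → refiroth, toblorif → toblorifoth) add -oth.
The other patterns: stems whose last vowel is 'e' add the prefix pi-; stems whose last vowel is 'u' delete the last vowel and add -et.
So dubakiv → dubakivoth.

dubakivoth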